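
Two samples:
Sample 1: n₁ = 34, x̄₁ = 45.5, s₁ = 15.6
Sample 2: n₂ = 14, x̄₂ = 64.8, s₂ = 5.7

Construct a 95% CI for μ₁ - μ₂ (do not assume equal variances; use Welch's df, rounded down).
(-25.50, -13.10)

Difference: x̄₁ - x̄₂ = -19.30
SE = √(s₁²/n₁ + s₂²/n₂) = √(15.6²/34 + 5.7²/14) = 3.0787
df = 45.68 → 45 (Welch–Satterthwaite, rounded down)
t* = 2.014

CI: -19.30 ± 2.014 · 3.0787 = -19.30 ± 6.20 = (-25.50, -13.10)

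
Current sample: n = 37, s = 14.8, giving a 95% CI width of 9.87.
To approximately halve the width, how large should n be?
n ≈ 148

CI width ∝ 1/√n
To reduce width by factor 2, need √n to grow by 2 → need 2² = 4 times as many samples.

Current: n = 37, width = 9.87
New: n = 148, width ≈ 4.81

Width reduced by factor of 9.87/4.81 = 2.05.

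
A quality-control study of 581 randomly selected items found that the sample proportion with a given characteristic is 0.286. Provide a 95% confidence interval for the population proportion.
(0.249, 0.323)

Proportion CI:
SE = √(p̂(1-p̂)/n) = √(0.286 · 0.714 / 581) = 0.01875

z* = 1.960
Margin = z* · SE = 1.960 · 0.01875 = 0.0367

CI: 0.286 ± 0.0367 = (0.249, 0.323)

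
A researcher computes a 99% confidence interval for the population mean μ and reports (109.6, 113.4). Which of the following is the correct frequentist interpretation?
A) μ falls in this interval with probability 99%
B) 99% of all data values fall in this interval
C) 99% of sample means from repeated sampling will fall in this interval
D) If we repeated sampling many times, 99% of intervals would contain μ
D

A) Wrong — μ is fixed; the randomness lives in the interval, not in μ.
B) Wrong — a CI is about the parameter μ, not individual data values.
C) Wrong — coverage applies to intervals containing μ, not to future x̄ values.
D) Correct — this is the frequentist long-run coverage interpretation.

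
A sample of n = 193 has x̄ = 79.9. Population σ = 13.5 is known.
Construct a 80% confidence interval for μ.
(78.65, 81.15)

z-interval (σ known):
z* = 1.282 for 80% confidence

Margin of error = z* · σ/√n = 1.282 · 13.5/√193 = 1.25

CI: (79.9 - 1.25, 79.9 + 1.25) = (78.65, 81.15)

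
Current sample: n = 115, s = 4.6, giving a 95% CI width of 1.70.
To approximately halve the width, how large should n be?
n ≈ 460

CI width ∝ 1/√n
To reduce width by factor 2, need √n to grow by 2 → need 2² = 4 times as many samples.

Current: n = 115, width = 1.70
New: n = 460, width ≈ 0.84

Width reduced by factor of 1.70/0.84 = 2.02.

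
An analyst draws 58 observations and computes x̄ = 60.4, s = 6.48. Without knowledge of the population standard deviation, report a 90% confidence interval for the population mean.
(58.98, 61.82)

t-interval (σ unknown):
df = n - 1 = 57
t* = 1.672 for 90% confidence

Margin of error = t* · s/√n = 1.672 · 6.48/√58 = 1.42

CI: (58.98, 61.82)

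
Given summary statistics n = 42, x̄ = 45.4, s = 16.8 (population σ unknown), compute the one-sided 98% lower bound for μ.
μ ≥ 39.90

Lower bound (one-sided):
t* = 2.121 (one-sided for 98%)
Lower bound = x̄ - t* · s/√n = 45.4 - 2.121 · 16.8/√42 = 39.90

We are 98% confident that μ ≥ 39.90.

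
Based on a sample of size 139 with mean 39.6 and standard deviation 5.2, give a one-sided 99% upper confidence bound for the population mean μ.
μ ≤ 40.64

Upper bound (one-sided):
t* = 2.354 (one-sided for 99%)
Upper bound = x̄ + t* · s/√n = 39.6 + 2.354 · 5.2/√139 = 40.64

We are 99% confident that μ ≤ 40.64.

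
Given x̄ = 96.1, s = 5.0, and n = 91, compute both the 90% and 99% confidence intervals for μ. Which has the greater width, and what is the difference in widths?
99% CI is wider by 1.02

df = 90
90% CI: t* = 1.662, (95.23, 96.97), width = 2 · t* · s/√n = 1.74
99% CI: t* = 2.632, (94.72, 97.48), width = 2 · t* · s/√n = 2.76

The 99% CI is wider by 2.76 - 1.74 = 1.02.
Higher confidence requires a wider interval.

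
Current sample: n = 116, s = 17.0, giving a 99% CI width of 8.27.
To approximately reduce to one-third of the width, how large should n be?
n ≈ 1044

CI width ∝ 1/√n
To reduce width by factor 3, need √n to grow by 3 → need 3² = 9 times as many samples.

Current: n = 116, width = 8.27
New: n = 1044, width ≈ 2.72

Width reduced by factor of 8.27/2.72 = 3.04.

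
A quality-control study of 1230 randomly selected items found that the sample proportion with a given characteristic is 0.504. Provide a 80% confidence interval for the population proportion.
(0.486, 0.522)

Proportion CI:
SE = √(p̂(1-p̂)/n) = √(0.504 · 0.496 / 1230) = 0.01426

z* = 1.282
Margin = z* · SE = 1.282 · 0.01426 = 0.0183

CI: 0.504 ± 0.0183 = (0.486, 0.522)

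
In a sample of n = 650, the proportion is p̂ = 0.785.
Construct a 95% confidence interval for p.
(0.753, 0.817)

Proportion CI:
SE = √(p̂(1-p̂)/n) = √(0.785 · 0.215 / 650) = 0.01611

z* = 1.960
Margin = z* · SE = 1.960 · 0.01611 = 0.0316

CI: 0.785 ± 0.0316 = (0.753, 0.817)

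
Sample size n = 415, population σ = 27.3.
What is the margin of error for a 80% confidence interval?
Margin of error = 1.72

Margin of error = z* · σ/√n
= 1.282 · 27.3/√415
= 1.282 · 27.3/20.3715
= 1.72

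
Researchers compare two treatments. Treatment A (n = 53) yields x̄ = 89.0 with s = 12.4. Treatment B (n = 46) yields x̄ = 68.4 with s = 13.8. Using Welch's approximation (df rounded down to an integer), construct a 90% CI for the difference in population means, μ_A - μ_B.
(16.19, 25.01)

Difference: x̄₁ - x̄₂ = 20.60
SE = √(s₁²/n₁ + s₂²/n₂) = √(12.4²/53 + 13.8²/46) = 2.6535
df = 91.35 → 91 (Welch–Satterthwaite, rounded down)
t* = 1.662

CI: 20.60 ± 1.662 · 2.6535 = 20.60 ± 4.41 = (16.19, 25.01)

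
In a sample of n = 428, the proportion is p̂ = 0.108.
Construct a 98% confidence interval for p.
(0.073, 0.143)

Proportion CI:
SE = √(p̂(1-p̂)/n) = √(0.108 · 0.892 / 428) = 0.01500

z* = 2.326
Margin = z* · SE = 2.326 · 0.01500 = 0.0349

CI: 0.108 ± 0.0349 = (0.073, 0.143)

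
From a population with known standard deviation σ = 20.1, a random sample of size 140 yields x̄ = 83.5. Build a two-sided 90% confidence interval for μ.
(80.71, 86.29)

z-interval (σ known):
z* = 1.645 for 90% confidence

Margin of error = z* · σ/√n = 1.645 · 20.1/√140 = 2.79

CI: (83.5 - 2.79, 83.5 + 2.79) = (80.71, 86.29)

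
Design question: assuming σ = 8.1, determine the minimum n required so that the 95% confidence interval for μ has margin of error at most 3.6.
n ≥ 20

For margin E ≤ 3.6:
n ≥ (z* · σ / E)²
n ≥ (1.960 · 8.1 / 3.6)²
n ≥ 19.45

Minimum n = 20 (rounding up)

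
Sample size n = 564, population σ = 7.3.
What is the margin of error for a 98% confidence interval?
Margin of error = 0.71

Margin of error = z* · σ/√n
= 2.326 · 7.3/√564
= 2.326 · 7.3/23.7487
= 0.71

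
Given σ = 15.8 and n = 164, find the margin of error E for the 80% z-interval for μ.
Margin of error = 1.58

Margin of error = z* · σ/√n
= 1.282 · 15.8/√164
= 1.282 · 15.8/12.8062
= 1.58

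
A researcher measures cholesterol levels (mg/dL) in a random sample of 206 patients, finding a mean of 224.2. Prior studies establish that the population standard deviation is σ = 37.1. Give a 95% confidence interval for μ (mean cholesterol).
(219.13, 229.27)

z-interval (σ known):
z* = 1.960 for 95% confidence

Margin of error = z* · σ/√n = 1.960 · 37.1/√206 = 5.07

CI: (224.2 - 5.07, 224.2 + 5.07) = (219.13, 229.27)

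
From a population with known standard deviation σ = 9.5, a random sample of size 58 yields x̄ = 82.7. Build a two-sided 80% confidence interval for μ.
(81.10, 84.30)

z-interval (σ known):
z* = 1.282 for 80% confidence

Margin of error = z* · σ/√n = 1.282 · 9.5/√58 = 1.60

CI: (82.7 - 1.60, 82.7 + 1.60) = (81.10, 84.30)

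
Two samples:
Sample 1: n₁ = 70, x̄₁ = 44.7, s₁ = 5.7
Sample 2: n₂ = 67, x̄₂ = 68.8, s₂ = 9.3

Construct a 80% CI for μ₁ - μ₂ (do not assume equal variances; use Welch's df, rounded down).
(-25.81, -22.39)

Difference: x̄₁ - x̄₂ = -24.10
SE = √(s₁²/n₁ + s₂²/n₂) = √(5.7²/70 + 9.3²/67) = 1.3248
df = 108.57 → 108 (Welch–Satterthwaite, rounded down)
t* = 1.289

CI: -24.10 ± 1.289 · 1.3248 = -24.10 ± 1.71 = (-25.81, -22.39)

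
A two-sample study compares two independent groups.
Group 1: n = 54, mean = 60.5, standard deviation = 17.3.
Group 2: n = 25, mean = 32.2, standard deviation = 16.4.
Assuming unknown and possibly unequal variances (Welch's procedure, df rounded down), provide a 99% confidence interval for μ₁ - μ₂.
(17.48, 39.12)

Difference: x̄₁ - x̄₂ = 28.30
SE = √(s₁²/n₁ + s₂²/n₂) = √(17.3²/54 + 16.4²/25) = 4.0374
df = 49.19 → 49 (Welch–Satterthwaite, rounded down)
t* = 2.680

CI: 28.30 ± 2.680 · 4.0374 = 28.30 ± 10.82 = (17.48, 39.12)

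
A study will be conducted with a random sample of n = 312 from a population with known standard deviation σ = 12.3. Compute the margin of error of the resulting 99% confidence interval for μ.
Margin of error = 1.79

Margin of error = z* · σ/√n
= 2.576 · 12.3/√312
= 2.576 · 12.3/17.6635
= 1.79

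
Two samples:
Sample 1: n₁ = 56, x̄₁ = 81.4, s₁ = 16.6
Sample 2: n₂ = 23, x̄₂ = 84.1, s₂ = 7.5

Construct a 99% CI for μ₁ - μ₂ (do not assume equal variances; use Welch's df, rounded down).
(-9.87, 4.47)

Difference: x̄₁ - x̄₂ = -2.70
SE = √(s₁²/n₁ + s₂²/n₂) = √(16.6²/56 + 7.5²/23) = 2.7141
df = 76.20 → 76 (Welch–Satterthwaite, rounded down)
t* = 2.642

CI: -2.70 ± 2.642 · 2.7141 = -2.70 ± 7.17 = (-9.87, 4.47)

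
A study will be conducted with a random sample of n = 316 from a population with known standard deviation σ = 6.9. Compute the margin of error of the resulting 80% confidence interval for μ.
Margin of error = 0.50

Margin of error = z* · σ/√n
= 1.282 · 6.9/√316
= 1.282 · 6.9/17.7764
= 0.50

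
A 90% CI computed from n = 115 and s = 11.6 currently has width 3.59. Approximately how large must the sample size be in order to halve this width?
n ≈ 460

CI width ∝ 1/√n
To reduce width by factor 2, need √n to grow by 2 → need 2² = 4 times as many samples.

Current: n = 115, width = 3.59
New: n = 460, width ≈ 1.78

Width reduced by factor of 3.59/1.78 = 2.02.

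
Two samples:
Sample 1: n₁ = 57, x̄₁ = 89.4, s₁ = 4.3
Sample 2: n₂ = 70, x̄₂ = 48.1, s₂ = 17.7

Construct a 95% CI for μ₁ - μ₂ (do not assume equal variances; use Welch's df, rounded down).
(36.94, 45.66)

Difference: x̄₁ - x̄₂ = 41.30
SE = √(s₁²/n₁ + s₂²/n₂) = √(4.3²/57 + 17.7²/70) = 2.1909
df = 78.85 → 78 (Welch–Satterthwaite, rounded down)
t* = 1.991

CI: 41.30 ± 1.991 · 2.1909 = 41.30 ± 4.36 = (36.94, 45.66)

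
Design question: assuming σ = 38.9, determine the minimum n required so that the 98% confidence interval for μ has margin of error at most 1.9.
n ≥ 2268

For margin E ≤ 1.9:
n ≥ (z* · σ / E)²
n ≥ (2.326 · 38.9 / 1.9)²
n ≥ 2267.83

Minimum n = 2268 (rounding up)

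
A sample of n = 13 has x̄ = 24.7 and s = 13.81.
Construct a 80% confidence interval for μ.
(19.51, 29.89)

t-interval (σ unknown):
df = n - 1 = 12
t* = 1.356 for 80% confidence

Margin of error = t* · s/√n = 1.356 · 13.81/√13 = 5.19

CI: (19.51, 29.89)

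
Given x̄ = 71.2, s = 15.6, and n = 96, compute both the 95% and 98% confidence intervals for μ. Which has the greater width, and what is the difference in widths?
98% CI is wider by 1.21

df = 95
95% CI: t* = 1.985, (68.04, 74.36), width = 2 · t* · s/√n = 6.32
98% CI: t* = 2.366, (67.43, 74.97), width = 2 · t* · s/√n = 7.53

The 98% CI is wider by 7.53 - 6.32 = 1.21.
Higher confidence requires a wider interval.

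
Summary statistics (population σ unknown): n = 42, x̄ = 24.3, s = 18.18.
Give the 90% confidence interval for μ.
(19.58, 29.02)

t-interval (σ unknown):
df = n - 1 = 41
t* = 1.683 for 90% confidence

Margin of error = t* · s/√n = 1.683 · 18.18/√42 = 4.72

CI: (19.58, 29.02)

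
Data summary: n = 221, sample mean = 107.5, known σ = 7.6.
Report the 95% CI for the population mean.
(106.50, 108.50)

z-interval (σ known):
z* = 1.960 for 95% confidence

Margin of error = z* · σ/√n = 1.960 · 7.6/√221 = 1.00

CI: (107.5 - 1.00, 107.5 + 1.00) = (106.50, 108.50)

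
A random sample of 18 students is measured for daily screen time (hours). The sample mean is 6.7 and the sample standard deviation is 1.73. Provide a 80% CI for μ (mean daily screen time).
(6.16, 7.24)

t-interval (σ unknown):
df = n - 1 = 17
t* = 1.333 for 80% confidence

Margin of error = t* · s/√n = 1.333 · 1.73/√18 = 0.54

CI: (6.16, 7.24)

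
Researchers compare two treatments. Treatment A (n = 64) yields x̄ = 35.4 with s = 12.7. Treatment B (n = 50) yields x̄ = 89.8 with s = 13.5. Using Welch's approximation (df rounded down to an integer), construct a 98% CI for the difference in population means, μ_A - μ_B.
(-60.27, -48.53)

Difference: x̄₁ - x̄₂ = -54.40
SE = √(s₁²/n₁ + s₂²/n₂) = √(12.7²/64 + 13.5²/50) = 2.4830
df = 102.19 → 102 (Welch–Satterthwaite, rounded down)
t* = 2.363

CI: -54.40 ± 2.363 · 2.4830 = -54.40 ± 5.87 = (-60.27, -48.53)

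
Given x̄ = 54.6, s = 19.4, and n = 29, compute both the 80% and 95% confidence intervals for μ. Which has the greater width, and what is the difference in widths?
95% CI is wider by 5.30

df = 28
80% CI: t* = 1.313, (49.87, 59.33), width = 2 · t* · s/√n = 9.46
95% CI: t* = 2.048, (47.22, 61.98), width = 2 · t* · s/√n = 14.76

The 95% CI is wider by 14.76 - 9.46 = 5.30.
Higher confidence requires a wider interval.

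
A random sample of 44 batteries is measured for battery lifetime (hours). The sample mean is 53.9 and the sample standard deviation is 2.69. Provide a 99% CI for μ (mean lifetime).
(52.81, 54.99)

t-interval (σ unknown):
df = n - 1 = 43
t* = 2.695 for 99% confidence

Margin of error = t* · s/√n = 2.695 · 2.69/√44 = 1.09

CI: (52.81, 54.99)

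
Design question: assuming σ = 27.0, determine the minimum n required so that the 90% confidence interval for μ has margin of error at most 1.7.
n ≥ 683

For margin E ≤ 1.7:
n ≥ (z* · σ / E)²
n ≥ (1.645 · 27.0 / 1.7)²
n ≥ 682.59

Minimum n = 683 (rounding up)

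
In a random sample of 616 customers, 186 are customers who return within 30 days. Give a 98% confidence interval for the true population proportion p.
(0.259, 0.345)

Proportion CI:
p̂ = 186/616 = 0.30195
SE = √(p̂(1-p̂)/n) = √(0.30195 · 0.69805 / 616) = 0.01850

z* = 2.326
Margin = z* · SE = 2.326 · 0.01850 = 0.0430

CI: 0.30195 ± 0.0430 = (0.259, 0.345)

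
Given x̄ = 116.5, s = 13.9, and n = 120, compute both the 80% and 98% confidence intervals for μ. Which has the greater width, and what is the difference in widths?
98% CI is wider by 2.71

df = 119
80% CI: t* = 1.289, (114.86, 118.14), width = 2 · t* · s/√n = 3.27
98% CI: t* = 2.358, (113.51, 119.49), width = 2 · t* · s/√n = 5.98

The 98% CI is wider by 5.98 - 3.27 = 2.71.
Higher confidence requires a wider interval.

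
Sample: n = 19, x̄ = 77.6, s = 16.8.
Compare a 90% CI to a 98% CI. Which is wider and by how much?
98% CI is wider by 6.30

df = 18
90% CI: t* = 1.734, (70.92, 84.28), width = 2 · t* · s/√n = 13.37
98% CI: t* = 2.552, (67.76, 87.44), width = 2 · t* · s/√n = 19.67

The 98% CI is wider by 19.67 - 13.37 = 6.30.
Higher confidence requires a wider interval.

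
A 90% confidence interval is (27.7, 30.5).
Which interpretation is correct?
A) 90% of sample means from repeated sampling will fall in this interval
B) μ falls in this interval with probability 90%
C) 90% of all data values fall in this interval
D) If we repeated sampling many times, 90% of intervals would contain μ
D

A) Wrong — coverage applies to intervals containing μ, not to future x̄ values.
B) Wrong — μ is fixed; the randomness lives in the interval, not in μ.
C) Wrong — a CI is about the parameter μ, not individual data values.
D) Correct — this is the frequentist long-run coverage interpretation.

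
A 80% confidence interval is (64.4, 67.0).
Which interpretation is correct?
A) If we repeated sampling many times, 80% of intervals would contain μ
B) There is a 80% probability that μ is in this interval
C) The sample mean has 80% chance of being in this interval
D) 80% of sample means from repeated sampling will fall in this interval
A

A) Correct — this is the frequentist long-run coverage interpretation.
B) Wrong — μ is fixed; the randomness lives in the interval, not in μ.
C) Wrong — x̄ is observed and sits in the interval by construction.
D) Wrong — coverage applies to intervals containing μ, not to future x̄ values.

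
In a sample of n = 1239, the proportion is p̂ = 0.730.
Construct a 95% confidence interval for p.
(0.705, 0.755)

Proportion CI:
SE = √(p̂(1-p̂)/n) = √(0.730 · 0.270 / 1239) = 0.01261

z* = 1.960
Margin = z* · SE = 1.960 · 0.01261 = 0.0247

CI: 0.730 ± 0.0247 = (0.705, 0.755)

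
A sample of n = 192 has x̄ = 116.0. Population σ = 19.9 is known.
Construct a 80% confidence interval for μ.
(114.16, 117.84)

z-interval (σ known):
z* = 1.282 for 80% confidence

Margin of error = z* · σ/√n = 1.282 · 19.9/√192 = 1.84

CI: (116.0 - 1.84, 116.0 + 1.84) = (114.16, 117.84)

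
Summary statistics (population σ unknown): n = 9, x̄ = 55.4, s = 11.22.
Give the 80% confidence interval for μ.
(50.18, 60.62)

t-interval (σ unknown):
df = n - 1 = 8
t* = 1.397 for 80% confidence

Margin of error = t* · s/√n = 1.397 · 11.22/√9 = 5.22

CI: (50.18, 60.62)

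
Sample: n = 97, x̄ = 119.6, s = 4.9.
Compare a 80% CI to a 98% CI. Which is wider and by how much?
98% CI is wider by 1.07

df = 96
80% CI: t* = 1.290, (118.96, 120.24), width = 2 · t* · s/√n = 1.28
98% CI: t* = 2.366, (118.42, 120.78), width = 2 · t* · s/√n = 2.35

The 98% CI is wider by 2.35 - 1.28 = 1.07.
Higher confidence requires a wider interval.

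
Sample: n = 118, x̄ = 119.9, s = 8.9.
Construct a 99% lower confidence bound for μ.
μ ≥ 117.97

Lower bound (one-sided):
t* = 2.359 (one-sided for 99%)
Lower bound = x̄ - t* · s/√n = 119.9 - 2.359 · 8.9/√118 = 117.97

We are 99% confident that μ ≥ 117.97.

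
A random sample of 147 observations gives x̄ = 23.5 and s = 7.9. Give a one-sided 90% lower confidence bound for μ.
μ ≥ 22.66

Lower bound (one-sided):
t* = 1.287 (one-sided for 90%)
Lower bound = x̄ - t* · s/√n = 23.5 - 1.287 · 7.9/√147 = 22.66

We are 90% confident that μ ≥ 22.66.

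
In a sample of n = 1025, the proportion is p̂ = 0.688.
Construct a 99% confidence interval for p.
(0.651, 0.725)

Proportion CI:
SE = √(p̂(1-p̂)/n) = √(0.688 · 0.312 / 1025) = 0.01447

z* = 2.576
Margin = z* · SE = 2.576 · 0.01447 = 0.0373

CI: 0.688 ± 0.0373 = (0.651, 0.725)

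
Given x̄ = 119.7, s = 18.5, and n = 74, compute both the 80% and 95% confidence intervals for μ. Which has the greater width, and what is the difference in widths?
95% CI is wider by 3.01

df = 73
80% CI: t* = 1.293, (116.92, 122.48), width = 2 · t* · s/√n = 5.56
95% CI: t* = 1.993, (115.41, 123.99), width = 2 · t* · s/√n = 8.57

The 95% CI is wider by 8.57 - 5.56 = 3.01.
Higher confidence requires a wider interval.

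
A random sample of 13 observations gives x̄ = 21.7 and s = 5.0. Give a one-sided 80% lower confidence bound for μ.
μ ≥ 20.49

Lower bound (one-sided):
t* = 0.873 (one-sided for 80%)
Lower bound = x̄ - t* · s/√n = 21.7 - 0.873 · 5.0/√13 = 20.49

We are 80% confident that μ ≥ 20.49.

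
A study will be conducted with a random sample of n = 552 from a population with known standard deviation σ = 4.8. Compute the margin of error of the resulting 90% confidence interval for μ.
Margin of error = 0.34

Margin of error = z* · σ/√n
= 1.645 · 4.8/√552
= 1.645 · 4.8/23.4947
= 0.34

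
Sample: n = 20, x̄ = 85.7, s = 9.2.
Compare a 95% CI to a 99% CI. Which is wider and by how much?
99% CI is wider by 3.16

df = 19
95% CI: t* = 2.093, (81.39, 90.01), width = 2 · t* · s/√n = 8.61
99% CI: t* = 2.861, (79.81, 91.59), width = 2 · t* · s/√n = 11.77

The 99% CI is wider by 11.77 - 8.61 = 3.16.
Higher confidence requires a wider interval.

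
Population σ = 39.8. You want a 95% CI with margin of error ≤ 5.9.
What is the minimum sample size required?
n ≥ 175

For margin E ≤ 5.9:
n ≥ (z* · σ / E)²
n ≥ (1.960 · 39.8 / 5.9)²
n ≥ 174.81

Minimum n = 175 (rounding up)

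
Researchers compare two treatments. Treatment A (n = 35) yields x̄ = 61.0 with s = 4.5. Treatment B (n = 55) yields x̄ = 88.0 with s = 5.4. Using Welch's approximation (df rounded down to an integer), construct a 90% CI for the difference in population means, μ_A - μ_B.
(-28.75, -25.25)

Difference: x̄₁ - x̄₂ = -27.00
SE = √(s₁²/n₁ + s₂²/n₂) = √(4.5²/35 + 5.4²/55) = 1.0530
df = 81.68 → 81 (Welch–Satterthwaite, rounded down)
t* = 1.664

CI: -27.00 ± 1.664 · 1.0530 = -27.00 ± 1.75 = (-28.75, -25.25)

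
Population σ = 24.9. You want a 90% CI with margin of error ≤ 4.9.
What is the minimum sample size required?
n ≥ 70

For margin E ≤ 4.9:
n ≥ (z* · σ / E)²
n ≥ (1.645 · 24.9 / 4.9)²
n ≥ 69.88

Minimum n = 70 (rounding up)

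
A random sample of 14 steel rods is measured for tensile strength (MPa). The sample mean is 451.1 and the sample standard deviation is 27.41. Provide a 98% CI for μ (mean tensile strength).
(431.69, 470.51)

t-interval (σ unknown):
df = n - 1 = 13
t* = 2.650 for 98% confidence

Margin of error = t* · s/√n = 2.650 · 27.41/√14 = 19.41

CI: (431.69, 470.51)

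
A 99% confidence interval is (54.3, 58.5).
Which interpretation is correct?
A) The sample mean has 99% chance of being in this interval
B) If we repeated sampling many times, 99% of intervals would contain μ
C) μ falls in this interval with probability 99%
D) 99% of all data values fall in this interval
B

A) Wrong — x̄ is observed and sits in the interval by construction.
B) Correct — this is the frequentist long-run coverage interpretation.
C) Wrong — μ is fixed; the randomness lives in the interval, not in μ.
D) Wrong — a CI is about the parameter μ, not individual data values.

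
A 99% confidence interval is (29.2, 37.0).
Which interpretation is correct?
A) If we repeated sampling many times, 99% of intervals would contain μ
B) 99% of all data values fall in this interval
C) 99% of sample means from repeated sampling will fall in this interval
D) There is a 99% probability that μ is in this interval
A

A) Correct — this is the frequentist long-run coverage interpretation.
B) Wrong — a CI is about the parameter μ, not individual data values.
C) Wrong — coverage applies to intervals containing μ, not to future x̄ values.
D) Wrong — μ is fixed; the randomness lives in the interval, not in μ.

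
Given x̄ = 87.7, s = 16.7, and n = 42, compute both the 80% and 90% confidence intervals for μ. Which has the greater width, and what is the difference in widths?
90% CI is wider by 1.95

df = 41
80% CI: t* = 1.303, (84.34, 91.06), width = 2 · t* · s/√n = 6.72
90% CI: t* = 1.683, (83.36, 92.04), width = 2 · t* · s/√n = 8.67

The 90% CI is wider by 8.67 - 6.72 = 1.95.
Higher confidence requires a wider interval.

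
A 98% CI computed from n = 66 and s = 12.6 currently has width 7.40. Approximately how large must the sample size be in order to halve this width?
n ≈ 264

CI width ∝ 1/√n
To reduce width by factor 2, need √n to grow by 2 → need 2² = 4 times as many samples.

Current: n = 66, width = 7.40
New: n = 264, width ≈ 3.63

Width reduced by factor of 7.40/3.63 = 2.04.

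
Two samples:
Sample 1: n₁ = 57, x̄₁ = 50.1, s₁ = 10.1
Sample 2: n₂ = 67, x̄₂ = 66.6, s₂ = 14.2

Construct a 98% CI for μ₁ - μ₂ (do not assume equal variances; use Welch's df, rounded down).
(-21.67, -11.33)

Difference: x̄₁ - x̄₂ = -16.50
SE = √(s₁²/n₁ + s₂²/n₂) = √(10.1²/57 + 14.2²/67) = 2.1907
df = 118.46 → 118 (Welch–Satterthwaite, rounded down)
t* = 2.358

CI: -16.50 ± 2.358 · 2.1907 = -16.50 ± 5.17 = (-21.67, -11.33)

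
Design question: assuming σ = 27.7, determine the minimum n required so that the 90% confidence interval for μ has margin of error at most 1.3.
n ≥ 1229

For margin E ≤ 1.3:
n ≥ (z* · σ / E)²
n ≥ (1.645 · 27.7 / 1.3)²
n ≥ 1228.58

Minimum n = 1229 (rounding up)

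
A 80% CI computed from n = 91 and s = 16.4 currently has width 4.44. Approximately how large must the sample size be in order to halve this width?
n ≈ 364

CI width ∝ 1/√n
To reduce width by factor 2, need √n to grow by 2 → need 2² = 4 times as many samples.

Current: n = 91, width = 4.44
New: n = 364, width ≈ 2.21

Width reduced by factor of 4.44/2.21 = 2.01.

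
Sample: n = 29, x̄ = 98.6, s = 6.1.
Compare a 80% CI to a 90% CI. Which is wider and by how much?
90% CI is wider by 0.88

df = 28
80% CI: t* = 1.313, (97.11, 100.09), width = 2 · t* · s/√n = 2.97
90% CI: t* = 1.701, (96.67, 100.53), width = 2 · t* · s/√n = 3.85

The 90% CI is wider by 3.85 - 2.97 = 0.88.
Higher confidence requires a wider interval.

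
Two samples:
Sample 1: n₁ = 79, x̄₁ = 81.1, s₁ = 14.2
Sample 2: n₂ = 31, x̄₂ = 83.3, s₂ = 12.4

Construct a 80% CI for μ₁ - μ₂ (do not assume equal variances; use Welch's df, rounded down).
(-5.75, 1.35)

Difference: x̄₁ - x̄₂ = -2.20
SE = √(s₁²/n₁ + s₂²/n₂) = √(14.2²/79 + 12.4²/31) = 2.7409
df = 62.46 → 62 (Welch–Satterthwaite, rounded down)
t* = 1.295

CI: -2.20 ± 1.295 · 2.7409 = -2.20 ± 3.55 = (-5.75, 1.35)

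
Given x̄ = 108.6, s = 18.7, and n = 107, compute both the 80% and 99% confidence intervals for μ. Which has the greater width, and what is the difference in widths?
99% CI is wider by 4.82

df = 106
80% CI: t* = 1.290, (106.27, 110.93), width = 2 · t* · s/√n = 4.66
99% CI: t* = 2.623, (103.86, 113.34), width = 2 · t* · s/√n = 9.48

The 99% CI is wider by 9.48 - 4.66 = 4.82.
Higher confidence requires a wider interval.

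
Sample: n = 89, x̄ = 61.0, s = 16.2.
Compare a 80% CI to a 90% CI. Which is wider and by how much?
90% CI is wider by 1.28

df = 88
80% CI: t* = 1.291, (58.78, 63.22), width = 2 · t* · s/√n = 4.43
90% CI: t* = 1.662, (58.15, 63.85), width = 2 · t* · s/√n = 5.71

The 90% CI is wider by 5.71 - 4.43 = 1.28.
Higher confidence requires a wider interval.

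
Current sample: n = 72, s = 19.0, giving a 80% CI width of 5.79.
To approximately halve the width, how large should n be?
n ≈ 288

CI width ∝ 1/√n
To reduce width by factor 2, need √n to grow by 2 → need 2² = 4 times as many samples.

Current: n = 72, width = 5.79
New: n = 288, width ≈ 2.88

Width reduced by factor of 5.79/2.88 = 2.01.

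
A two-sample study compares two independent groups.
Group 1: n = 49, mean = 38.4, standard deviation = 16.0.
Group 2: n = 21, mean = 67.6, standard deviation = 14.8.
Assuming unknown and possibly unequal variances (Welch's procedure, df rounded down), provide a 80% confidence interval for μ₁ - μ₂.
(-34.36, -24.04)

Difference: x̄₁ - x̄₂ = -29.20
SE = √(s₁²/n₁ + s₂²/n₂) = √(16.0²/49 + 14.8²/21) = 3.9566
df = 40.79 → 40 (Welch–Satterthwaite, rounded down)
t* = 1.303

CI: -29.20 ± 1.303 · 3.9566 = -29.20 ± 5.16 = (-34.36, -24.04)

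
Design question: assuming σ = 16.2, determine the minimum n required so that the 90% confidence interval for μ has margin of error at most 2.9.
n ≥ 85

For margin E ≤ 2.9:
n ≥ (z* · σ / E)²
n ≥ (1.645 · 16.2 / 2.9)²
n ≥ 84.44

Minimum n = 85 (rounding up)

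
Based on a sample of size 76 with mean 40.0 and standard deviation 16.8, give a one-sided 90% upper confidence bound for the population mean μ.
μ ≤ 42.49

Upper bound (one-sided):
t* = 1.293 (one-sided for 90%)
Upper bound = x̄ + t* · s/√n = 40.0 + 1.293 · 16.8/√76 = 42.49

We are 90% confident that μ ≤ 42.49.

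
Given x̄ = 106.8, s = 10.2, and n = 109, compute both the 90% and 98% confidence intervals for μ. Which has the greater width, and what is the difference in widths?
98% CI is wider by 1.37

df = 108
90% CI: t* = 1.659, (105.18, 108.42), width = 2 · t* · s/√n = 3.24
98% CI: t* = 2.361, (104.49, 109.11), width = 2 · t* · s/√n = 4.61

The 98% CI is wider by 4.61 - 3.24 = 1.37.
Higher confidence requires a wider interval.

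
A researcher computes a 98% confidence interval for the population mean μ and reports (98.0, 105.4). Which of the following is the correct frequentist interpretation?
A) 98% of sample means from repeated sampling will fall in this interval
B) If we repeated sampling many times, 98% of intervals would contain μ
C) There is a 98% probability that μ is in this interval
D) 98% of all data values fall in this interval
B

A) Wrong — coverage applies to intervals containing μ, not to future x̄ values.
B) Correct — this is the frequentist long-run coverage interpretation.
C) Wrong — μ is fixed; the randomness lives in the interval, not in μ.
D) Wrong — a CI is about the parameter μ, not individual data values.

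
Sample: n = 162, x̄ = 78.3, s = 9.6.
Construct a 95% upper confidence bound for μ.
μ ≤ 79.55

Upper bound (one-sided):
t* = 1.654 (one-sided for 95%)
Upper bound = x̄ + t* · s/√n = 78.3 + 1.654 · 9.6/√162 = 79.55

We are 95% confident that μ ≤ 79.55.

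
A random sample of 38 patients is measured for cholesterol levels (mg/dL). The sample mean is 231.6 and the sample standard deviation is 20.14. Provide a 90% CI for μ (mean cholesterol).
(226.09, 237.11)

t-interval (σ unknown):
df = n - 1 = 37
t* = 1.687 for 90% confidence

Margin of error = t* · s/√n = 1.687 · 20.14/√38 = 5.51

CI: (226.09, 237.11)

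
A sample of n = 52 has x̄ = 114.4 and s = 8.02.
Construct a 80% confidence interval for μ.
(112.96, 115.84)

t-interval (σ unknown):
df = n - 1 = 51
t* = 1.298 for 80% confidence

Margin of error = t* · s/√n = 1.298 · 8.02/√52 = 1.44

CI: (112.96, 115.84)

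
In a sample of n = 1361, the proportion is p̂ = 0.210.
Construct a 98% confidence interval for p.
(0.184, 0.236)

Proportion CI:
SE = √(p̂(1-p̂)/n) = √(0.210 · 0.790 / 1361) = 0.01104

z* = 2.326
Margin = z* · SE = 2.326 · 0.01104 = 0.0257

CI: 0.210 ± 0.0257 = (0.184, 0.236)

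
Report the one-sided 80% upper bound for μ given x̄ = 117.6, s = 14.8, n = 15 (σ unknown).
μ ≤ 120.92

Upper bound (one-sided):
t* = 0.868 (one-sided for 80%)
Upper bound = x̄ + t* · s/√n = 117.6 + 0.868 · 14.8/√15 = 120.92

We are 80% confident that μ ≤ 120.92.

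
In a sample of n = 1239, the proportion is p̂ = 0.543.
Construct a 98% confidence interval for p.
(0.510, 0.576)

Proportion CI:
SE = √(p̂(1-p̂)/n) = √(0.543 · 0.457 / 1239) = 0.01415

z* = 2.326
Margin = z* · SE = 2.326 · 0.01415 = 0.0329

CI: 0.543 ± 0.0329 = (0.510, 0.576)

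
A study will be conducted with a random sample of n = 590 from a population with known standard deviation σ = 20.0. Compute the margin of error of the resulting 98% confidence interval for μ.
Margin of error = 1.92

Margin of error = z* · σ/√n
= 2.326 · 20.0/√590
= 2.326 · 20.0/24.2899
= 1.92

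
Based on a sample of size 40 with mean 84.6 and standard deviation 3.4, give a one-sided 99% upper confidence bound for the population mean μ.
μ ≤ 85.90

Upper bound (one-sided):
t* = 2.426 (one-sided for 99%)
Upper bound = x̄ + t* · s/√n = 84.6 + 2.426 · 3.4/√40 = 85.90

We are 99% confident that μ ≤ 85.90.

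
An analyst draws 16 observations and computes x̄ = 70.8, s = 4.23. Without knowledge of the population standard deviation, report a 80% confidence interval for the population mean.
(69.38, 72.22)

t-interval (σ unknown):
df = n - 1 = 15
t* = 1.341 for 80% confidence

Margin of error = t* · s/√n = 1.341 · 4.23/√16 = 1.42

CI: (69.38, 72.22)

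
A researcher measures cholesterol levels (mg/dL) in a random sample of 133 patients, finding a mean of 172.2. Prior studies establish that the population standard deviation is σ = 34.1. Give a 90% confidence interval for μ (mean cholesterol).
(167.34, 177.06)

z-interval (σ known):
z* = 1.645 for 90% confidence

Margin of error = z* · σ/√n = 1.645 · 34.1/√133 = 4.86

CI: (172.2 - 4.86, 172.2 + 4.86) = (167.34, 177.06)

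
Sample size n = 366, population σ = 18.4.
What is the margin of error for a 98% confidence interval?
Margin of error = 2.24

Margin of error = z* · σ/√n
= 2.326 · 18.4/√366
= 2.326 · 18.4/19.1311
= 2.24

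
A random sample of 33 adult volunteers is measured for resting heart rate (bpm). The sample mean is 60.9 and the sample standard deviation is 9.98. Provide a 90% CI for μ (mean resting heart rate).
(57.96, 63.84)

t-interval (σ unknown):
df = n - 1 = 32
t* = 1.694 for 90% confidence

Margin of error = t* · s/√n = 1.694 · 9.98/√33 = 2.94

CI: (57.96, 63.84)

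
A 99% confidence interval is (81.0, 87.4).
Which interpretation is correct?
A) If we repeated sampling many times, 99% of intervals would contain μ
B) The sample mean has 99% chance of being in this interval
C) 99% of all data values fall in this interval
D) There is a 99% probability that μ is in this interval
A

A) Correct — this is the frequentist long-run coverage interpretation.
B) Wrong — x̄ is observed and sits in the interval by construction.
C) Wrong — a CI is about the parameter μ, not individual data values.
D) Wrong — μ is fixed; the randomness lives in the interval, not in μ.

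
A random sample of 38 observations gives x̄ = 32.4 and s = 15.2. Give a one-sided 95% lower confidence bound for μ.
μ ≥ 28.24

Lower bound (one-sided):
t* = 1.687 (one-sided for 95%)
Lower bound = x̄ - t* · s/√n = 32.4 - 1.687 · 15.2/√38 = 28.24

We are 95% confident that μ ≥ 28.24.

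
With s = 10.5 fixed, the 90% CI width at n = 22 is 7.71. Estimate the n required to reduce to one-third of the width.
n ≈ 198

CI width ∝ 1/√n
To reduce width by factor 3, need √n to grow by 3 → need 3² = 9 times as many samples.

Current: n = 22, width = 7.71
New: n = 198, width ≈ 2.47

Width reduced by factor of 7.71/2.47 = 3.12.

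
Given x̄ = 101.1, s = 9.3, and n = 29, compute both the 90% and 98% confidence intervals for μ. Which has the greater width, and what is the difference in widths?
98% CI is wider by 2.64

df = 28
90% CI: t* = 1.701, (98.16, 104.04), width = 2 · t* · s/√n = 5.88
98% CI: t* = 2.467, (96.84, 105.36), width = 2 · t* · s/√n = 8.52

The 98% CI is wider by 8.52 - 5.88 = 2.64.
Higher confidence requires a wider interval.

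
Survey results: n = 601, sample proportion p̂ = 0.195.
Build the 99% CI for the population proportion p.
(0.153, 0.237)

Proportion CI:
SE = √(p̂(1-p̂)/n) = √(0.195 · 0.805 / 601) = 0.01616

z* = 2.576
Margin = z* · SE = 2.576 · 0.01616 = 0.0416

CI: 0.195 ± 0.0416 = (0.153, 0.237)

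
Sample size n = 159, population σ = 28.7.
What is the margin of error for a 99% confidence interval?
Margin of error = 5.86

Margin of error = z* · σ/√n
= 2.576 · 28.7/√159
= 2.576 · 28.7/12.6095
= 5.86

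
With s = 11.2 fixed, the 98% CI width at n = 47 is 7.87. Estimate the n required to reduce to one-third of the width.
n ≈ 423

CI width ∝ 1/√n
To reduce width by factor 3, need √n to grow by 3 → need 3² = 9 times as many samples.

Current: n = 47, width = 7.87
New: n = 423, width ≈ 2.54

Width reduced by factor of 7.87/2.54 = 3.10.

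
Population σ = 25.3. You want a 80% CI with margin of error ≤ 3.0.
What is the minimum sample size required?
n ≥ 117

For margin E ≤ 3.0:
n ≥ (z* · σ / E)²
n ≥ (1.282 · 25.3 / 3.0)²
n ≥ 116.89

Minimum n = 117 (rounding up)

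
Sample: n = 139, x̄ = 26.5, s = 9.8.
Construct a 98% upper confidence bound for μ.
μ ≤ 28.22

Upper bound (one-sided):
t* = 2.073 (one-sided for 98%)
Upper bound = x̄ + t* · s/√n = 26.5 + 2.073 · 9.8/√139 = 28.22

We are 98% confident that μ ≤ 28.22.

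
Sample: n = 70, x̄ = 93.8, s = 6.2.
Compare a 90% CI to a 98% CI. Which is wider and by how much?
98% CI is wider by 1.06

df = 69
90% CI: t* = 1.667, (92.56, 95.04), width = 2 · t* · s/√n = 2.47
98% CI: t* = 2.382, (92.03, 95.57), width = 2 · t* · s/√n = 3.53

The 98% CI is wider by 3.53 - 2.47 = 1.06.
Higher confidence requires a wider interval.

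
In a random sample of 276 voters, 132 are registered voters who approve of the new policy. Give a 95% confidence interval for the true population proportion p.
(0.419, 0.537)

Proportion CI:
p̂ = 132/276 = 0.47826
SE = √(p̂(1-p̂)/n) = √(0.47826 · 0.52174 / 276) = 0.03007

z* = 1.960
Margin = z* · SE = 1.960 · 0.03007 = 0.0589

CI: 0.47826 ± 0.0589 = (0.419, 0.537)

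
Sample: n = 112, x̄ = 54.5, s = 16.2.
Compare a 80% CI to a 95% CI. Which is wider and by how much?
95% CI is wider by 2.12

df = 111
80% CI: t* = 1.289, (52.53, 56.47), width = 2 · t* · s/√n = 3.95
95% CI: t* = 1.982, (51.47, 57.53), width = 2 · t* · s/√n = 6.07

The 95% CI is wider by 6.07 - 3.95 = 2.12.
Higher confidence requires a wider interval.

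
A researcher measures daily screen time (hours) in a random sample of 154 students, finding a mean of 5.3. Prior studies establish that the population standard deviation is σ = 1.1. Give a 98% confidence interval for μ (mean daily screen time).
(5.09, 5.51)

z-interval (σ known):
z* = 2.326 for 98% confidence

Margin of error = z* · σ/√n = 2.326 · 1.1/√154 = 0.21

CI: (5.3 - 0.21, 5.3 + 0.21) = (5.09, 5.51)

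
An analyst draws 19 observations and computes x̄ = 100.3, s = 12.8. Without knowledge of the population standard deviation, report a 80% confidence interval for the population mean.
(96.39, 104.21)

t-interval (σ unknown):
df = n - 1 = 18
t* = 1.330 for 80% confidence

Margin of error = t* · s/√n = 1.330 · 12.8/√19 = 3.91

CI: (96.39, 104.21)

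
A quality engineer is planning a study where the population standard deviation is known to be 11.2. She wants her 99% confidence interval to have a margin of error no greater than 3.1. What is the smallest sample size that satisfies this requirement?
n ≥ 87

For margin E ≤ 3.1:
n ≥ (z* · σ / E)²
n ≥ (2.576 · 11.2 / 3.1)²
n ≥ 86.62

Minimum n = 87 (rounding up)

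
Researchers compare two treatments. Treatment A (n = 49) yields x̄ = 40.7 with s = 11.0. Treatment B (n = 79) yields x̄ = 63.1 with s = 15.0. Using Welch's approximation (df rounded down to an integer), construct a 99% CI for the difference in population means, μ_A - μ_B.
(-28.43, -16.37)

Difference: x̄₁ - x̄₂ = -22.40
SE = √(s₁²/n₁ + s₂²/n₂) = √(11.0²/49 + 15.0²/79) = 2.3060
df = 122.39 → 122 (Welch–Satterthwaite, rounded down)
t* = 2.617

CI: -22.40 ± 2.617 · 2.3060 = -22.40 ± 6.03 = (-28.43, -16.37)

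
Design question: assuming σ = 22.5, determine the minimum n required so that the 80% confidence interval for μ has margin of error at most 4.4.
n ≥ 43

For margin E ≤ 4.4:
n ≥ (z* · σ / E)²
n ≥ (1.282 · 22.5 / 4.4)²
n ≥ 42.98

Minimum n = 43 (rounding up)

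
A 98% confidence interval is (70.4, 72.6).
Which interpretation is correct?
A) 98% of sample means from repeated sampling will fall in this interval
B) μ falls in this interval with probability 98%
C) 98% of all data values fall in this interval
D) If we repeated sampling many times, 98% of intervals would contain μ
D

A) Wrong — coverage applies to intervals containing μ, not to future x̄ values.
B) Wrong — μ is fixed; the randomness lives in the interval, not in μ.
C) Wrong — a CI is about the parameter μ, not individual data values.
D) Correct — this is the frequentist long-run coverage interpretation.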